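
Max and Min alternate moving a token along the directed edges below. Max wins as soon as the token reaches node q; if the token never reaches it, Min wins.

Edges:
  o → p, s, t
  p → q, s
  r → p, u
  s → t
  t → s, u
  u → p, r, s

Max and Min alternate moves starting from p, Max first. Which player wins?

Track states (vertex, player-to-move).
A0 = {(q,Max), (q,Min)}
A1: add {(p,Max)}.
(p,Max) ∈ A1 ⇒ Max forces the target.

Max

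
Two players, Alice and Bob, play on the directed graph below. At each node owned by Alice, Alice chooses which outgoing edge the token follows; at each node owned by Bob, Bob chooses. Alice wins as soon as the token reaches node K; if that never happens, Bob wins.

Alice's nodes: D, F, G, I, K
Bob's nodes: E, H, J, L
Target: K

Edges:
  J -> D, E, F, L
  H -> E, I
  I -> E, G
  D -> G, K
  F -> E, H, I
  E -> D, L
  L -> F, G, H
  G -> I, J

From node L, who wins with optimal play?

A0 = {K}
A1: add {D} — D (Alice) has D→K.
A2 = A1; e.g. E (Bob) can still go to L. Fixed point.
L never enters the attractor, so Bob can avoid the target forever.

Bob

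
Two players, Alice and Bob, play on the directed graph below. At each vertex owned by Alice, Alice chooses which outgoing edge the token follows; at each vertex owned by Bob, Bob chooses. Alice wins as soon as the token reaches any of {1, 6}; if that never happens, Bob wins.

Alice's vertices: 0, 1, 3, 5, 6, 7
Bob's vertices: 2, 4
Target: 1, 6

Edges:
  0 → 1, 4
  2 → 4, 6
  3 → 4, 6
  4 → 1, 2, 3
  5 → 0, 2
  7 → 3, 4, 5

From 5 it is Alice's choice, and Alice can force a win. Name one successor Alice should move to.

0

A0 = {1, 6}
A1: add {0, 3} — 0 (Alice) has 0→1; 3 (Alice) has 3→6.
A2: add {5, 7} — 5 (Alice) has 5→0; 7 (Alice) has 7→3.
A3 = A2; e.g. 2 (Bob) can still go to 4. Fixed point.
From 5, successor 0 is in the attractor (rank 1); the other successor 2 is not.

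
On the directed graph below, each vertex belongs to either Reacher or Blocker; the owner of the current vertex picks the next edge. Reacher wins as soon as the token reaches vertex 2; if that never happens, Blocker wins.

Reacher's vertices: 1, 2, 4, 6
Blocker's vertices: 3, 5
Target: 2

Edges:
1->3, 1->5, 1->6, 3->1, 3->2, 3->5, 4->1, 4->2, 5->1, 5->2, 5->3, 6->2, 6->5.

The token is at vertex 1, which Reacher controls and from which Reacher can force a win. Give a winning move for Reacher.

6

A0 = {2}
A1: add {4, 6} — 4 (Reacher) has 4→2; 6 (Reacher) has 6→2.
A2: add {1} — 1 (Reacher) has 1→6.
A3 = A2; e.g. 3 (Blocker) can still go to 5. Fixed point.
From 1, successor 6 is in the attractor (rank 1); the other successors 3, 5 are not.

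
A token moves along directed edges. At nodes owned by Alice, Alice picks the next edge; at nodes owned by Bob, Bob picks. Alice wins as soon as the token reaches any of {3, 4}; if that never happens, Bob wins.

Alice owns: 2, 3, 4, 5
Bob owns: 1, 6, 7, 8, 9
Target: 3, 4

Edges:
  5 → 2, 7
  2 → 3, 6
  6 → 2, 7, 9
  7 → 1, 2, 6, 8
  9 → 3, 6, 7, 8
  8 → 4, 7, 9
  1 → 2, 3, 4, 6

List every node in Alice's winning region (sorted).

A0 = {3, 4}
A1: add {2} — 2 (Alice) has 2→3.
A2: add {5} — 5 (Alice) has 5→2.
A3 = A2; e.g. 1 (Bob) can still go to 6. Fixed point.
Alice's winning region = {2, 3, 4, 5}.

2, 3, 4, 5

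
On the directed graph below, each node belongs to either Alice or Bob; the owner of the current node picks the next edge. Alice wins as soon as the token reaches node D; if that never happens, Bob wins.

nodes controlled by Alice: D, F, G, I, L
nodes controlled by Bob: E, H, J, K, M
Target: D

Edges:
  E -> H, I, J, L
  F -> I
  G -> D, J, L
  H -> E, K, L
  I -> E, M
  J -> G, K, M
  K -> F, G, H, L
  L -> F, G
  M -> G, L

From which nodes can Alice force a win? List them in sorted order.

A0 = {D}
A1: add {G} — G (Alice) has G→D.
A2: add {L} — L (Alice) has L→G.
A3: add {M} — M (Bob): all of {G, L} already in.
A4: add {I} — I (Alice) has I→M.
A5: add {F} — F (Alice) has F→I.
A6 = A5; e.g. E (Bob) can still go to H. Fixed point.
Alice's winning region = {D, F, G, I, L, M}.

D, F, G, I, L, M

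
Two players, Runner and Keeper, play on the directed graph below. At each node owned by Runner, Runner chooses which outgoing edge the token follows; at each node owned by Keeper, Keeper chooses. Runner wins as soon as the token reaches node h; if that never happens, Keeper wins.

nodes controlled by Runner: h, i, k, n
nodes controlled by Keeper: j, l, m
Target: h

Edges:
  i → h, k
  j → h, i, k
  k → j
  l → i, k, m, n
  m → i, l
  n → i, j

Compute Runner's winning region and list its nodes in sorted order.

A0 = {h}
A1: add {i} — i (Runner) has i→h.
A2: add {n} — n (Runner) has n→i.
A3 = A2; e.g. j (Keeper) can still go to k. Fixed point.
Runner's winning region = {h, i, n}.

h, i, n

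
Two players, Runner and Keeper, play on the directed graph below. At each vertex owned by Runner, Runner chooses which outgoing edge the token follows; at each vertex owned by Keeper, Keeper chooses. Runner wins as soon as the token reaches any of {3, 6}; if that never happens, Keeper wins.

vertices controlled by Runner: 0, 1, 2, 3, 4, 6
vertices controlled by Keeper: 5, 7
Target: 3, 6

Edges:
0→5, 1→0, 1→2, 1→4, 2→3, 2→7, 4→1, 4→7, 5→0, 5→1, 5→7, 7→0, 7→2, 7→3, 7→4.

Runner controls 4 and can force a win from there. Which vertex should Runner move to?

1

A0 = {3, 6}
A1: add {2} — 2 (Runner) has 2→3.
A2: add {1} — 1 (Runner) has 1→2.
A3: add {4} — 4 (Runner) has 4→1.
A4 = A3; e.g. 0 (Runner) has no edge into A3. Fixed point.
From 4, successor 1 is in the attractor (rank 2); the other successor 7 is not.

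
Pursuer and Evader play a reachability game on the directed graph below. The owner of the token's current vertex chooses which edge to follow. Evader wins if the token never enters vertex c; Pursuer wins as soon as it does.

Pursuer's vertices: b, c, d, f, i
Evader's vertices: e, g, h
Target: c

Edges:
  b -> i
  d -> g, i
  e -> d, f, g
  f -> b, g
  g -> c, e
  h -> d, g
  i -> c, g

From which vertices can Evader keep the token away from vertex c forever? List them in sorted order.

e, g, h

A0 = {c}
A1: add {i} — i (Pursuer) has i→c.
A2: add {b, d} — b (Pursuer) has b→i; d (Pursuer) has d→i.
A3: add {f} — f (Pursuer) has f→b.
A4 = A3; e.g. e (Evader) can still go to g. Fixed point.
Pursuer's attractor = {b, c, d, f, i}; Evader avoids the target exactly from the complement.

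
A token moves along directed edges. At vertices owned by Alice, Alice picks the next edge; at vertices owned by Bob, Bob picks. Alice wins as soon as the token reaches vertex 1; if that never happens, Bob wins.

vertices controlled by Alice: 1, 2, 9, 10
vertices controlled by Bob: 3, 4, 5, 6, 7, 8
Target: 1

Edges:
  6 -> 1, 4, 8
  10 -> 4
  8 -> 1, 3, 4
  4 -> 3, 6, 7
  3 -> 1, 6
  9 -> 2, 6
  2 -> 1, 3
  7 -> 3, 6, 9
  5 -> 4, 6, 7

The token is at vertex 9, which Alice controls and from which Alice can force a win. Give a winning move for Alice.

2

A0 = {1}
A1: add {2} — 2 (Alice) has 2→1.
A2: add {9} — 9 (Alice) has 9→2.
A3 = A2; e.g. 3 (Bob) can still go to 6. Fixed point.
From 9, successor 2 is in the attractor (rank 1); the other successor 6 is not.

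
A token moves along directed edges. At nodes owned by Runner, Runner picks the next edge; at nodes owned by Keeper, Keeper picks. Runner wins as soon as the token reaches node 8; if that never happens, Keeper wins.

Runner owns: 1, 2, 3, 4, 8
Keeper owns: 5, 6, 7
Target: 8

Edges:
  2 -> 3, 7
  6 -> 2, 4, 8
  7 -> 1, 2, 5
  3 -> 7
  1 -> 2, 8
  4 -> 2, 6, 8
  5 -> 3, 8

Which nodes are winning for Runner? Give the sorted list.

1, 4, 8

A0 = {8}
A1: add {1, 4} — 1 (Runner) has 1→8; 4 (Runner) has 4→8.
A2 = A1; e.g. 2 (Runner) has no edge into A1. Fixed point.
Runner's winning region = {1, 4, 8}.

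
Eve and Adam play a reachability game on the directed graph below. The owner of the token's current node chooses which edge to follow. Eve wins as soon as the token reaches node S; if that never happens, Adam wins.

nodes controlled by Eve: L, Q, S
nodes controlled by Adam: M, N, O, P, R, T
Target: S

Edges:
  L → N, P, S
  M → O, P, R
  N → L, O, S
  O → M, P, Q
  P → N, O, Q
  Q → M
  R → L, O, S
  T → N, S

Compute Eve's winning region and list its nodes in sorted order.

L, S

A0 = {S}
A1: add {L} — L (Eve) has L→S.
A2 = A1; e.g. M (Adam) can still go to O. Fixed point.
Eve's winning region = {L, S}.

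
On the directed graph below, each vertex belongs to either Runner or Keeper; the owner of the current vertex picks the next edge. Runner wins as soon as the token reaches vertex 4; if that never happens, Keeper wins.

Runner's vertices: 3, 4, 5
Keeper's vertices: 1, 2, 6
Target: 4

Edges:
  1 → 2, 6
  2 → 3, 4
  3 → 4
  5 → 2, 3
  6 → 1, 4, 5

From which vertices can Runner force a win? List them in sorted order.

A0 = {4}
A1: add {3} — 3 (Runner) has 3→4.
A2: add {2, 5} — 2 (Keeper): all of {3, 4} already in; 5 (Runner) has 5→3.
A3 = A2; e.g. 1 (Keeper) can still go to 6. Fixed point.
Runner's winning region = {2, 3, 4, 5}.

2, 3, 4, 5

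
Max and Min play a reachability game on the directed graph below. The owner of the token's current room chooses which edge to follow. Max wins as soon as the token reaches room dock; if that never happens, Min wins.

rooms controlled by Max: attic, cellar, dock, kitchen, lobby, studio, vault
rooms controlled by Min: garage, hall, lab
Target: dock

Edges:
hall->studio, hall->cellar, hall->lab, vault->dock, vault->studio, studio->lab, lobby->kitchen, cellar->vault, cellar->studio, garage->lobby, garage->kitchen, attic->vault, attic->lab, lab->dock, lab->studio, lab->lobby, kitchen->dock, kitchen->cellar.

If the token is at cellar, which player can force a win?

A0 = {dock}
A1: add {kitchen, vault} — vault (Max) has vault→dock; kitchen (Max) has kitchen→dock.
A2: add {attic, cellar, lobby} — lobby (Max) has lobby→kitchen; cellar (Max) has cellar→vault; attic (Max) has attic→vault.
cellar ∈ A2, so Max can force the target.

Max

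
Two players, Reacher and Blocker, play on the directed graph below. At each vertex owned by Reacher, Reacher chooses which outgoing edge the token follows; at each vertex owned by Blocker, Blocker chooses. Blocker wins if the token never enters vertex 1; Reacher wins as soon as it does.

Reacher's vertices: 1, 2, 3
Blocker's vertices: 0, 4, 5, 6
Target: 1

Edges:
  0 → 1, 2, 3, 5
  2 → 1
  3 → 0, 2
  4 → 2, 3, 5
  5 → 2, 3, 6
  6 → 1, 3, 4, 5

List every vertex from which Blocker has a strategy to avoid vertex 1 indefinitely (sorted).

0, 4, 5, 6

A0 = {1}
A1: add {2} — 2 (Reacher) has 2→1.
A2: add {3} — 3 (Reacher) has 3→2.
A3 = A2; e.g. 0 (Blocker) can still go to 5. Fixed point.
Reacher's attractor = {1, 2, 3}; Blocker avoids the target exactly from the complement.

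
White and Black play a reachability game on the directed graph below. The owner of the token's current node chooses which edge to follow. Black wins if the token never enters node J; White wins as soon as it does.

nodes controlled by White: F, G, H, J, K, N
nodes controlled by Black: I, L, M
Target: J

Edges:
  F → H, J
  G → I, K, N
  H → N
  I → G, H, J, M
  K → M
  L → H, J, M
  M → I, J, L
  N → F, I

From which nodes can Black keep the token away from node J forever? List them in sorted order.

A0 = {J}
A1: add {F} — F (White) has F→J.
A2: add {N} — N (White) has N→F.
A3: add {G, H} — G (White) has G→N; H (White) has H→N.
A4 = A3; e.g. I (Black) can still go to M. Fixed point.
White's attractor = {F, G, H, J, N}; Black avoids the target exactly from the complement.

I, K, L, M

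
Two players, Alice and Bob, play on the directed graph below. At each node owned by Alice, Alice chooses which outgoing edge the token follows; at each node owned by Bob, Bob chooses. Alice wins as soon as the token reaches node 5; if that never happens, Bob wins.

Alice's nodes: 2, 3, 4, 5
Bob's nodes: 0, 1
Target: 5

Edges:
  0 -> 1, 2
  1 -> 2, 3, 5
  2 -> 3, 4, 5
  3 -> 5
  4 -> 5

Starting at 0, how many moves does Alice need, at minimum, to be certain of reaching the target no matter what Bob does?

A0 = {5}
A1: add {2, 3, 4} — 2 (Alice) has 2→5; 3 (Alice) has 3→5; 4 (Alice) has 4→5.
A2: add {1} — 1 (Bob): all of {2, 3, 5} already in.
A3: add {0} — 0 (Bob): all of {1, 2} already in.
A3 = all vertices. Fixed point.
0 enters the attractor at level 3, so Alice can force the target in 3 moves from there.

3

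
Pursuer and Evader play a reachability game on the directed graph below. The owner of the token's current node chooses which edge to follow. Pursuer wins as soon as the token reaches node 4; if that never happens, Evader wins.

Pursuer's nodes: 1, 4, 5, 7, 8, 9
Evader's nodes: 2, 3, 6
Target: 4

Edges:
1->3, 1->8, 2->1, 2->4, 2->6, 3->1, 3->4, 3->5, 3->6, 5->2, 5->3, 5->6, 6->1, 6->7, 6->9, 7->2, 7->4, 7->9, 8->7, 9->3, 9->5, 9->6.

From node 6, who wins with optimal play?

Evader

A0 = {4}
A1: add {7} — 7 (Pursuer) has 7→4.
A2: add {8} — 8 (Pursuer) has 8→7.
A3: add {1} — 1 (Pursuer) has 1→8.
A4 = A3; e.g. 2 (Evader) can still go to 6. Fixed point.
6 never enters the attractor, so Evader can avoid the target forever.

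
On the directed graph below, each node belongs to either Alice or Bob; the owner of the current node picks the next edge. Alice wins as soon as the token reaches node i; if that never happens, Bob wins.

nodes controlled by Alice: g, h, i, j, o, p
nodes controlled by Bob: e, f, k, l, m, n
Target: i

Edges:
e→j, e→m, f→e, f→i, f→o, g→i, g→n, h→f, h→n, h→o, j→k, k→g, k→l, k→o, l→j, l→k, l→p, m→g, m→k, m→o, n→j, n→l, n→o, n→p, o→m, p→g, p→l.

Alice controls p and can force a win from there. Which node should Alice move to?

A0 = {i}
A1: add {g} — g (Alice) has g→i.
A2: add {p} — p (Alice) has p→g.
A3 = A2; e.g. e (Bob) can still go to j. Fixed point.
From p, successor g is in the attractor (rank 1); the other successor l is not.

g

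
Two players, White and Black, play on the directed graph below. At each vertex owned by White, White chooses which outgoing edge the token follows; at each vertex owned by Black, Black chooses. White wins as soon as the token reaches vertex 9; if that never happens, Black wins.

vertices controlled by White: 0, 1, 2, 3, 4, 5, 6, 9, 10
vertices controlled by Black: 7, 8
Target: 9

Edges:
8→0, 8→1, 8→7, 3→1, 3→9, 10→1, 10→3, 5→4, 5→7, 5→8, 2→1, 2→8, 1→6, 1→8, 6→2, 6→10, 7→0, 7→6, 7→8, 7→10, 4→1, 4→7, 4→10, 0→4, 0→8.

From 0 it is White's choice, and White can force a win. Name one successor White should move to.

A0 = {9}
A1: add {3} — 3 (White) has 3→9.
A2: add {10} — 10 (White) has 10→3.
A3: add {4, 6} — 4 (White) has 4→10; 6 (White) has 6→10.
A4: add {0, 1, 5} — 0 (White) has 0→4; 1 (White) has 1→6; 5 (White) has 5→4.
A5: add {2} — 2 (White) has 2→1.
A6 = A5; e.g. 7 (Black) can still go to 8. Fixed point.
From 0, successor 4 is in the attractor (rank 3); the other successor 8 is not.

4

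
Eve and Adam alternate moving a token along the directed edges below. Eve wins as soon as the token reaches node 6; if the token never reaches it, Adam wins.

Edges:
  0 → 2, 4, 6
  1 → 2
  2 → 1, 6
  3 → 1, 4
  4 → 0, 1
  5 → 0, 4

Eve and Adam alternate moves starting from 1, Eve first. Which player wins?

Track states (vertex, player-to-move).
A0 = {(6,Eve), (6,Adam)}
A1: add {(0,Eve), (2,Eve)}.
A2: add {(1,Adam)}.
A3: add {(3,Eve), (4,Eve)}.
A4: add {(0,Adam), (5,Adam)}.
A5: add {(5,Eve)}.
A6 = A5; e.g. (1,Eve) stays out. (1,Eve) never enters ⇒ Adam avoids the target.

Adam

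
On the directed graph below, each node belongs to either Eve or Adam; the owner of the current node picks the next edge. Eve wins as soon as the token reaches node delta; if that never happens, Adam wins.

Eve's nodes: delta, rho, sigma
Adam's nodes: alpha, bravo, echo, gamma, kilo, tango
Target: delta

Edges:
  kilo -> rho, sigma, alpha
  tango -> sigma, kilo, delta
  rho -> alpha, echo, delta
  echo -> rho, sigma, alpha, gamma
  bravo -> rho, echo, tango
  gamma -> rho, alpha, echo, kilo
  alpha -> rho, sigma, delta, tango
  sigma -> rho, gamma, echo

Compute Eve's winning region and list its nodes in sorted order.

A0 = {delta}
A1: add {rho} — rho (Eve) has rho→delta.
A2: add {sigma} — sigma (Eve) has sigma→rho.
A3 = A2; e.g. bravo (Adam) can still go to echo. Fixed point.
Eve's winning region = {delta, rho, sigma}.

delta, rho, sigma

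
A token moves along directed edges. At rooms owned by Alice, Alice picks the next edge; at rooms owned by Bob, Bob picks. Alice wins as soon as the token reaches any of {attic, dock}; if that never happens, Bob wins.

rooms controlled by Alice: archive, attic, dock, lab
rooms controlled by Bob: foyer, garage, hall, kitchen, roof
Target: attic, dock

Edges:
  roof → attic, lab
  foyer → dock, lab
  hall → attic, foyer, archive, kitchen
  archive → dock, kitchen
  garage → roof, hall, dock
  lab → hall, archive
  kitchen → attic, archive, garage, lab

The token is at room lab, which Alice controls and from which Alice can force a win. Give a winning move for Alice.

archive

A0 = {attic, dock}
A1: add {archive} — archive (Alice) has archive→dock.
A2: add {lab} — lab (Alice) has lab→archive.
A3: add {foyer, roof} — roof (Bob): all of {attic, lab} already in; foyer (Bob): all of {dock, lab} already in.
A4 = A3; e.g. hall (Bob) can still go to kitchen. Fixed point.
From lab, successor archive is in the attractor (rank 1); the other successor hall is not.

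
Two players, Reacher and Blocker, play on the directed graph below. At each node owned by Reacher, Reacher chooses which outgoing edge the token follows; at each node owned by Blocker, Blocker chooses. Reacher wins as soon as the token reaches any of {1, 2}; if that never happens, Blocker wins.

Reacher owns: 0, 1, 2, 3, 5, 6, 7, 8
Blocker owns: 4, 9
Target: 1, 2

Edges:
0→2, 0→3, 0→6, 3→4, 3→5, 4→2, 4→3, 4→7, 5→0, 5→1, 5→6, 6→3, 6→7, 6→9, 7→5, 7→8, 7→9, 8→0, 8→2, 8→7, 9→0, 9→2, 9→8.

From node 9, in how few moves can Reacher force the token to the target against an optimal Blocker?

2

A0 = {1, 2}
A1: add {0, 5, 8} — 0 (Reacher) has 0→2; 5 (Reacher) has 5→1; 8 (Reacher) has 8→2.
A2: add {3, 7, 9} — 3 (Reacher) has 3→5; 7 (Reacher) has 7→5; 9 (Blocker): all of {0, 2, 8} already in.
9 enters the attractor at level 2, so Reacher can force the target in 2 moves from there.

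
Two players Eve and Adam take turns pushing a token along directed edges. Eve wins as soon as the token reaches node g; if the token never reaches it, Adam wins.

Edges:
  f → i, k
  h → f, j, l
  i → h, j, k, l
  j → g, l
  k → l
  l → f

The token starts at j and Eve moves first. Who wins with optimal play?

Track states (vertex, player-to-move).
A0 = {(g,Eve), (g,Adam)}
A1: add {(j,Eve)}.
(j,Eve) ∈ A1 ⇒ Eve forces the target.

Eve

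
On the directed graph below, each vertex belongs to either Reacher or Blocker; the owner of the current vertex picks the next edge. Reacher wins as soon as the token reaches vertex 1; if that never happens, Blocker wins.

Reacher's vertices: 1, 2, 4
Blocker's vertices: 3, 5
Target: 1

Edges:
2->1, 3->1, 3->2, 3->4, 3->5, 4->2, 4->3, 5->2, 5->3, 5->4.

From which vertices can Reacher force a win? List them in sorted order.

A0 = {1}
A1: add {2} — 2 (Reacher) has 2→1.
A2: add {4} — 4 (Reacher) has 4→2.
A3 = A2; e.g. 3 (Blocker) can still go to 5. Fixed point.
Reacher's winning region = {1, 2, 4}.

1, 2, 4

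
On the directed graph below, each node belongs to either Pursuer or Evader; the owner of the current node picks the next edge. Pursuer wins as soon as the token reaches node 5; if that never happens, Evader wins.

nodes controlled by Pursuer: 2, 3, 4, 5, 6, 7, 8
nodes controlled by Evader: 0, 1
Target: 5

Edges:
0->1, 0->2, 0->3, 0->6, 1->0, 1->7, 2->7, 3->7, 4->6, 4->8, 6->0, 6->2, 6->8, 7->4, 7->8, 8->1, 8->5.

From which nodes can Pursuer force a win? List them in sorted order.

A0 = {5}
A1: add {8} — 8 (Pursuer) has 8→5.
A2: add {4, 6, 7} — 4 (Pursuer) has 4→8; 6 (Pursuer) has 6→8; 7 (Pursuer) has 7→8.
A3: add {2, 3} — 2 (Pursuer) has 2→7; 3 (Pursuer) has 3→7.
A4 = A3; e.g. 0 (Evader) can still go to 1. Fixed point.
Pursuer's winning region = {2, 3, 4, 5, 6, 7, 8}.

2, 3, 4, 5, 6, 7, 8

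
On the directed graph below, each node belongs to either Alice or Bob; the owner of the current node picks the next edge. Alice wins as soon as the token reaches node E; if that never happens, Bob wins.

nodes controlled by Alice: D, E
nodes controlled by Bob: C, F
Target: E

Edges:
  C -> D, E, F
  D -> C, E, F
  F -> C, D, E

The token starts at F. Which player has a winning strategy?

A0 = {E}
A1: add {D} — D (Alice) has D→E.
A2 = A1; e.g. C (Bob) can still go to F. Fixed point.
F never enters the attractor, so Bob can avoid the target forever.

Bob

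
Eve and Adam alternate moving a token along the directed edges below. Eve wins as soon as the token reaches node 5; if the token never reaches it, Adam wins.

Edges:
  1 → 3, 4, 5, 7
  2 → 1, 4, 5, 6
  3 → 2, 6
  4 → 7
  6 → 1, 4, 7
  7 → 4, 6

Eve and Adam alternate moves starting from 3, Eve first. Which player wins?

Track states (vertex, player-to-move).
A0 = {(5,Eve), (5,Adam)}
A1: add {(1,Eve), (2,Eve)}.
A2 = A1; e.g. (1,Adam) stays out. (3,Eve) never enters ⇒ Adam avoids the target.

Adam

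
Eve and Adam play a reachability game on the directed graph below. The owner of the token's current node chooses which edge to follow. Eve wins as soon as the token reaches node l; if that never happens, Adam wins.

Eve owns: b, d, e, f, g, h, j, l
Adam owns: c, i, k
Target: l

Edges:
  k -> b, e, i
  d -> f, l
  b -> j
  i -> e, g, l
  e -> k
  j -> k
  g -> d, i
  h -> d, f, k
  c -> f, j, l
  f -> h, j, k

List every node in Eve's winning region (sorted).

A0 = {l}
A1: add {d} — d (Eve) has d→l.
A2: add {g, h} — g (Eve) has g→d; h (Eve) has h→d.
A3: add {f} — f (Eve) has f→h.
A4 = A3; e.g. b (Eve) has no edge into A3. Fixed point.
Eve's winning region = {d, f, g, h, l}.

d, f, g, h, l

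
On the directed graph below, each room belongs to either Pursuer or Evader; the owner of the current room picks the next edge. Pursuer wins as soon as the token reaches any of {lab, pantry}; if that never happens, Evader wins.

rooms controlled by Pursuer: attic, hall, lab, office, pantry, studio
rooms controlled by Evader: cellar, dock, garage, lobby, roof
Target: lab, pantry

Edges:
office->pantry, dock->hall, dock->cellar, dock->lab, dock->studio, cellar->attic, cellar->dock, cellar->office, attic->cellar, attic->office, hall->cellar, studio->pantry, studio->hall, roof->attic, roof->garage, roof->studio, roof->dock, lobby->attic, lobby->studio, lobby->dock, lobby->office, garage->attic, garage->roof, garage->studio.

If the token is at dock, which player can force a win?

Evader

A0 = {lab, pantry}
A1: add {office, studio} — studio (Pursuer) has studio→pantry; office (Pursuer) has office→pantry.
A2: add {attic} — attic (Pursuer) has attic→office.
A3 = A2; e.g. roof (Evader) can still go to garage. Fixed point.
dock never enters the attractor, so Evader can avoid the target forever.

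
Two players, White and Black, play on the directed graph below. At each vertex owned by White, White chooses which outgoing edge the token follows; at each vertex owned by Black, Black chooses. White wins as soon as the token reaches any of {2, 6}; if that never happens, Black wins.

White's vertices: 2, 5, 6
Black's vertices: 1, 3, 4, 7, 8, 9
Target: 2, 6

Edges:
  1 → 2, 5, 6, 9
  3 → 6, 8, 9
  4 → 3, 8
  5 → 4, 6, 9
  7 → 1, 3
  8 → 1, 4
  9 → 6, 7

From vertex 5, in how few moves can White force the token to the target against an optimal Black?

A0 = {2, 6}
A1: add {5} — 5 (White) has 5→6.
A2 = A1; e.g. 1 (Black) can still go to 9. Fixed point.
5 enters the attractor at level 1, so White can force the target in 1 move from there.

1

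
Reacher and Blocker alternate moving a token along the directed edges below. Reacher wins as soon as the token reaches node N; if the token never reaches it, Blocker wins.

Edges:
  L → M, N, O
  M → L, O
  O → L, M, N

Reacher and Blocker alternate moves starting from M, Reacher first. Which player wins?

Blocker

Track states (vertex, player-to-move).
A0 = {(N,Reacher), (N,Blocker)}
A1: add {(L,Reacher), (O,Reacher)}.
A2: add {(M,Blocker)}.
A3 = A2; e.g. (L,Blocker) stays out. (M,Reacher) never enters ⇒ Blocker avoids the target.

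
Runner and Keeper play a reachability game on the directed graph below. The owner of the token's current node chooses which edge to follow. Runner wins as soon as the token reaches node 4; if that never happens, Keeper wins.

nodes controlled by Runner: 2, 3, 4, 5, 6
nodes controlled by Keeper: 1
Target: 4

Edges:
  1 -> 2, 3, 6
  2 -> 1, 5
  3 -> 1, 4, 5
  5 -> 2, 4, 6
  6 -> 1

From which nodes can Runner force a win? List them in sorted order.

2, 3, 4, 5

A0 = {4}
A1: add {3, 5} — 3 (Runner) has 3→4; 5 (Runner) has 5→4.
A2: add {2} — 2 (Runner) has 2→5.
A3 = A2; e.g. 1 (Keeper) can still go to 6. Fixed point.
Runner's winning region = {2, 3, 4, 5}.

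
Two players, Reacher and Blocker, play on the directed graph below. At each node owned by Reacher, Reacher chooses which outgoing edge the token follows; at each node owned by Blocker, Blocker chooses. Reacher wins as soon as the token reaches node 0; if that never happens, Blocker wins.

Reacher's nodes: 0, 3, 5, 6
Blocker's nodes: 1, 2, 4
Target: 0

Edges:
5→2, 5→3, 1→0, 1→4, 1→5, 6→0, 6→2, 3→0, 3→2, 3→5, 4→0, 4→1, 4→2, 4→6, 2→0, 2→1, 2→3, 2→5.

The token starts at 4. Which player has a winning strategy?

A0 = {0}
A1: add {3, 6} — 3 (Reacher) has 3→0; 6 (Reacher) has 6→0.
A2: add {5} — 5 (Reacher) has 5→3.
A3 = A2; e.g. 1 (Blocker) can still go to 4. Fixed point.
4 never enters the attractor, so Blocker can avoid the target forever.

Blocker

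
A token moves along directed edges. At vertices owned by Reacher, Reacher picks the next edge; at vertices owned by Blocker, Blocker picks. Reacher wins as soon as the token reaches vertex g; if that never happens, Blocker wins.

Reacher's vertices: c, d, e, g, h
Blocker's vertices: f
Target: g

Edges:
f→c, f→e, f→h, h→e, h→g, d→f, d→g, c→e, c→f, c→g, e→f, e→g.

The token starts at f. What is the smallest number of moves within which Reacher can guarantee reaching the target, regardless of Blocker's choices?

2

A0 = {g}
A1: add {c, d, e, h} — c (Reacher) has c→g; d (Reacher) has d→g; e (Reacher) has e→g; h (Reacher) has h→g.
A2: add {f} — f (Blocker): all of {c, e, h} already in.
A2 = all vertices. Fixed point.
f enters the attractor at level 2, so Reacher can force the target in 2 moves from there.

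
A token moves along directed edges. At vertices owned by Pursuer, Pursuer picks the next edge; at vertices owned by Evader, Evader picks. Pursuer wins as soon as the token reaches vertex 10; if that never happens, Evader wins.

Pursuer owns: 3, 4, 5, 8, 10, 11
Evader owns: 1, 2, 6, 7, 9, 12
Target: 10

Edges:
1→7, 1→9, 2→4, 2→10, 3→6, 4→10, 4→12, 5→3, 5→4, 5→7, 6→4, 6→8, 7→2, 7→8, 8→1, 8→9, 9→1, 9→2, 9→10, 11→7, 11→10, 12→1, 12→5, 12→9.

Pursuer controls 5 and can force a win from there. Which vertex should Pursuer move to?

A0 = {10}
A1: add {4, 11} — 4 (Pursuer) has 4→10; 11 (Pursuer) has 11→10.
A2: add {2, 5} — 2 (Evader): all of {4, 10} already in; 5 (Pursuer) has 5→4.
A3 = A2; e.g. 1 (Evader) can still go to 7. Fixed point.
From 5, successor 4 is in the attractor (rank 1); the other successors 3, 7 are not.

4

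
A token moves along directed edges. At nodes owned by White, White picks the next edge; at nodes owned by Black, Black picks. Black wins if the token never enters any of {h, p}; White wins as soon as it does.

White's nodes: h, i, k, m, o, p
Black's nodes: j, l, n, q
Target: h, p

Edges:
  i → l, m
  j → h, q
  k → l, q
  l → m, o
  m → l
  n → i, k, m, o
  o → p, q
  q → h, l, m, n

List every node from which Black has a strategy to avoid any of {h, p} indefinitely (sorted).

A0 = {h, p}
A1: add {o} — o (White) has o→p.
A2 = A1; e.g. i (White) has no edge into A1. Fixed point.
White's attractor = {h, o, p}; Black avoids the target exactly from the complement.

i, j, k, l, m, n, q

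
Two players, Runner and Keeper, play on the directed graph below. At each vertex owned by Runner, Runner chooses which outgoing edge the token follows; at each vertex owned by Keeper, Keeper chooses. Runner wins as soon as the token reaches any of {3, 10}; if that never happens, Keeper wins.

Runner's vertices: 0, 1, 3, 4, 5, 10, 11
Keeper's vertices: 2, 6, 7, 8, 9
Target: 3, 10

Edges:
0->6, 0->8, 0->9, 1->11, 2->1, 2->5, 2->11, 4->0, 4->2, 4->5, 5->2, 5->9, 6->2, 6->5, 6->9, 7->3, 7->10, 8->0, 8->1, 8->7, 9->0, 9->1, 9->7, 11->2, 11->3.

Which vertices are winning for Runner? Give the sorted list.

A0 = {3, 10}
A1: add {7, 11} — 7 (Keeper): all of {3, 10} already in; 11 (Runner) has 11→3.
A2: add {1} — 1 (Runner) has 1→11.
A3 = A2; e.g. 0 (Runner) has no edge into A2. Fixed point.
Runner's winning region = {1, 3, 7, 10, 11}.

1, 3, 7, 10, 11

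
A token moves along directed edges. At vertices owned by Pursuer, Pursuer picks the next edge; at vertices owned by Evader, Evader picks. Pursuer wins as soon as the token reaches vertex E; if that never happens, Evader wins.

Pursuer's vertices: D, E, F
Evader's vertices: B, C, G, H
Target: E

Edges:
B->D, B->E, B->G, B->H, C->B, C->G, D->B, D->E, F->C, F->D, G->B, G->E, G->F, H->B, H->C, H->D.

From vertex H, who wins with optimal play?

Evader

A0 = {E}
A1: add {D} — D (Pursuer) has D→E.
A2: add {F} — F (Pursuer) has F→D.
A3 = A2; e.g. B (Evader) can still go to G. Fixed point.
H never enters the attractor, so Evader can avoid the target forever.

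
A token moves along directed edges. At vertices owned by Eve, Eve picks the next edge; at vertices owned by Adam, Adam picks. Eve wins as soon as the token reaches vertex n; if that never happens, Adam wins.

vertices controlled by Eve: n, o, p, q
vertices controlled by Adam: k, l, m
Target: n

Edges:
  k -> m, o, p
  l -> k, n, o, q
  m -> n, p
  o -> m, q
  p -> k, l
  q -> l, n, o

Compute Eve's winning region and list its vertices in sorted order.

A0 = {n}
A1: add {q} — q (Eve) has q→n.
A2: add {o} — o (Eve) has o→q.
A3 = A2; e.g. k (Adam) can still go to m. Fixed point.
Eve's winning region = {n, o, q}.

n, o, q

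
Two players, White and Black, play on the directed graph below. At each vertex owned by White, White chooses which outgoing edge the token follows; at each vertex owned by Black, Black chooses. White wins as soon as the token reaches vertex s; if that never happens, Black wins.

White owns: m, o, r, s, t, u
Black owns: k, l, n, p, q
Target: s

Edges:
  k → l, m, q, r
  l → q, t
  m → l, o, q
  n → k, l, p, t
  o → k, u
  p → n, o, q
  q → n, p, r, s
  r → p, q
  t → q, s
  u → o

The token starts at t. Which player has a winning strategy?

White

A0 = {s}
A1: add {t} — t (White) has t→s.
A2 = A1; e.g. k (Black) can still go to l. Fixed point.
t ∈ A1, so White can force the target.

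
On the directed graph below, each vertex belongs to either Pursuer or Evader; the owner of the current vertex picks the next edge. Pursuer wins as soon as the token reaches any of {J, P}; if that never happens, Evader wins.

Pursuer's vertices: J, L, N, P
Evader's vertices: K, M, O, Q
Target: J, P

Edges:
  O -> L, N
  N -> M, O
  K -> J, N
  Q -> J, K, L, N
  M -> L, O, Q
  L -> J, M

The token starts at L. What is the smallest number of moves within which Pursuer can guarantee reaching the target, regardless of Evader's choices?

A0 = {J, P}
A1: add {L} — L (Pursuer) has L→J.
A2 = A1; e.g. K (Evader) can still go to N. Fixed point.
L enters the attractor at level 1, so Pursuer can force the target in 1 move from there.

1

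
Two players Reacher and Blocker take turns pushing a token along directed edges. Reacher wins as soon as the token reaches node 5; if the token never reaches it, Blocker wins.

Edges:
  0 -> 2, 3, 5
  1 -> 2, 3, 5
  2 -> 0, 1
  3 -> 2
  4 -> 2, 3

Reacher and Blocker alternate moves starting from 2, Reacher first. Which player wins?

Blocker

Track states (vertex, player-to-move).
A0 = {(5,Reacher), (5,Blocker)}
A1: add {(0,Reacher), (1,Reacher)}.
A2: add {(2,Blocker)}.
A3: add {(3,Reacher), (4,Reacher)}.
A4 = A3; e.g. (0,Blocker) stays out. (2,Reacher) never enters ⇒ Blocker avoids the target.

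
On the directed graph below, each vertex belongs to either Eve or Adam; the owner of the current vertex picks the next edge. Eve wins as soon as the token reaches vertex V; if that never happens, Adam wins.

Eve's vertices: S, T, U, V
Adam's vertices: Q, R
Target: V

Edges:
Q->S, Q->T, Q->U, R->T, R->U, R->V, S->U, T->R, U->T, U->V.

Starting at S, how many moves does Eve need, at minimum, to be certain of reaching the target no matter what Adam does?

A0 = {V}
A1: add {U} — U (Eve) has U→V.
A2: add {S} — S (Eve) has S→U.
A3 = A2; e.g. Q (Adam) can still go to T. Fixed point.
S enters the attractor at level 2, so Eve can force the target in 2 moves from there.

2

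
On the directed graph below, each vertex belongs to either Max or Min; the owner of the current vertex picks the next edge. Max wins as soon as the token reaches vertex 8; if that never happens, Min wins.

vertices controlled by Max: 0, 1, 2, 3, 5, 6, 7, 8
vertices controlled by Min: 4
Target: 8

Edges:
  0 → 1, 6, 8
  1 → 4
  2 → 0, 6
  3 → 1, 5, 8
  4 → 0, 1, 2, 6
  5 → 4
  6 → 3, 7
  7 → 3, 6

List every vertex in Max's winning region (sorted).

A0 = {8}
A1: add {0, 3} — 0 (Max) has 0→8; 3 (Max) has 3→8.
A2: add {2, 6, 7} — 2 (Max) has 2→0; 6 (Max) has 6→3; 7 (Max) has 7→3.
A3 = A2; e.g. 1 (Max) has no edge into A2. Fixed point.
Max's winning region = {0, 2, 3, 6, 7, 8}.

0, 2, 3, 6, 7, 8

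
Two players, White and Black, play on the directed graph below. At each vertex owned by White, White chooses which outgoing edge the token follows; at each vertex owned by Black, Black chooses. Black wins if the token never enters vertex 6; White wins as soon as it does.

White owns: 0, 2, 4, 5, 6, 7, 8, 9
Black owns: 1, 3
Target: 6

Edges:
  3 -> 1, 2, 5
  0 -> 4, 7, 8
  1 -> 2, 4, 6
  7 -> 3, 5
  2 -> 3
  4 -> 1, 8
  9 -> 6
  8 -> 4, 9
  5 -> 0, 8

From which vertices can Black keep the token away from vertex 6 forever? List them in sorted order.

A0 = {6}
A1: add {9} — 9 (White) has 9→6.
A2: add {8} — 8 (White) has 8→9.
A3: add {0, 4, 5} — 0 (White) has 0→8; 4 (White) has 4→8; 5 (White) has 5→8.
A4: add {7} — 7 (White) has 7→5.
A5 = A4; e.g. 1 (Black) can still go to 2. Fixed point.
White's attractor = {0, 4, 5, 6, 7, 8, 9}; Black avoids the target exactly from the complement.

1, 2, 3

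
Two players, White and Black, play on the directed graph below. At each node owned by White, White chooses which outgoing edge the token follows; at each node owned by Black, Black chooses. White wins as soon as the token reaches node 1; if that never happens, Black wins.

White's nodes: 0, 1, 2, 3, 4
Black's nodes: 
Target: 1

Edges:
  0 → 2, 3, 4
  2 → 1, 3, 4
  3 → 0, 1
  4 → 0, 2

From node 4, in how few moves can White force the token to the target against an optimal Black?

A0 = {1}
A1: add {2, 3} — 2 (White) has 2→1; 3 (White) has 3→1.
A2: add {0, 4} — 0 (White) has 0→2; 4 (White) has 4→2.
A2 = all vertices. Fixed point.
4 enters the attractor at level 2, so White can force the target in 2 moves from there.

2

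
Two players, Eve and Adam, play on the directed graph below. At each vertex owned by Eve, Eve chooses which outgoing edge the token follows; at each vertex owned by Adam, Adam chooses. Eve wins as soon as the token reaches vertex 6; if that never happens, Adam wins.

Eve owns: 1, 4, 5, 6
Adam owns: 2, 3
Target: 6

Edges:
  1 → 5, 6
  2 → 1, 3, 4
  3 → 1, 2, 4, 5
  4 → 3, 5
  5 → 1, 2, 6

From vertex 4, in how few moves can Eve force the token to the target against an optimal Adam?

2

A0 = {6}
A1: add {1, 5} — 1 (Eve) has 1→6; 5 (Eve) has 5→6.
A2: add {4} — 4 (Eve) has 4→5.
A3 = A2; e.g. 2 (Adam) can still go to 3. Fixed point.
4 enters the attractor at level 2, so Eve can force the target in 2 moves from there.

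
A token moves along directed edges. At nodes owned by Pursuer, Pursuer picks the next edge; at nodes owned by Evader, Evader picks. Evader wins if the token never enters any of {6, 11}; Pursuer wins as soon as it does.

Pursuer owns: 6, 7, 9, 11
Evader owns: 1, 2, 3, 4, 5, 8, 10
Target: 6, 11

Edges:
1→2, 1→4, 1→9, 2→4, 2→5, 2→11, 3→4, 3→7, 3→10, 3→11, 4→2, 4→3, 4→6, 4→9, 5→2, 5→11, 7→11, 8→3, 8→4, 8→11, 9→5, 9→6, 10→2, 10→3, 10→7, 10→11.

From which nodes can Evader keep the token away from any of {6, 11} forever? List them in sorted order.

A0 = {6, 11}
A1: add {7, 9} — 7 (Pursuer) has 7→11; 9 (Pursuer) has 9→6.
A2 = A1; e.g. 1 (Evader) can still go to 2. Fixed point.
Pursuer's attractor = {6, 7, 9, 11}; Evader avoids the target exactly from the complement.

1, 2, 3, 4, 5, 8, 10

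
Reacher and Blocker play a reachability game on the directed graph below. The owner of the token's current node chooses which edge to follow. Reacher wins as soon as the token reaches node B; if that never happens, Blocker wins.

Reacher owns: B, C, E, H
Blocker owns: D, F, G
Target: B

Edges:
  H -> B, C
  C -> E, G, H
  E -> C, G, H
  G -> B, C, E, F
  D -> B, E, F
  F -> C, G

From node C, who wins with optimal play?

A0 = {B}
A1: add {H} — H (Reacher) has H→B.
A2: add {C, E} — C (Reacher) has C→H; E (Reacher) has E→H.
A3 = A2; e.g. D (Blocker) can still go to F. Fixed point.
C ∈ A2, so Reacher can force the target.

Reacher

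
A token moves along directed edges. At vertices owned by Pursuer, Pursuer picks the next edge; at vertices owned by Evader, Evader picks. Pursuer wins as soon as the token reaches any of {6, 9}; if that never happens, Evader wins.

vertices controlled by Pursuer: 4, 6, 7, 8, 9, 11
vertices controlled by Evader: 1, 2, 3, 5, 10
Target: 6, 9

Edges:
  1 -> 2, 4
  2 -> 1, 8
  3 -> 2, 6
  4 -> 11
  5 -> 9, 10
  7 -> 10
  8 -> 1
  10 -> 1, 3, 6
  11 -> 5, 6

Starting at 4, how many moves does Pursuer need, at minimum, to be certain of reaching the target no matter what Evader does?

A0 = {6, 9}
A1: add {11} — 11 (Pursuer) has 11→6.
A2: add {4} — 4 (Pursuer) has 4→11.
A3 = A2; e.g. 1 (Evader) can still go to 2. Fixed point.
4 enters the attractor at level 2, so Pursuer can force the target in 2 moves from there.

2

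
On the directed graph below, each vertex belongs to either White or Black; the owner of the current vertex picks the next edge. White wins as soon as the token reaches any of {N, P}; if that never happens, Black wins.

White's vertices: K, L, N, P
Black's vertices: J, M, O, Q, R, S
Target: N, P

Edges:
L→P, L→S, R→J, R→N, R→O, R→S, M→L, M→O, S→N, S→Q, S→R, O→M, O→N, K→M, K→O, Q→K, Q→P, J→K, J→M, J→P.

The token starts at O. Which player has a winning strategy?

A0 = {N, P}
A1: add {L} — L (White) has L→P.
A2 = A1; e.g. J (Black) can still go to K. Fixed point.
O never enters the attractor, so Black can avoid the target forever.

Black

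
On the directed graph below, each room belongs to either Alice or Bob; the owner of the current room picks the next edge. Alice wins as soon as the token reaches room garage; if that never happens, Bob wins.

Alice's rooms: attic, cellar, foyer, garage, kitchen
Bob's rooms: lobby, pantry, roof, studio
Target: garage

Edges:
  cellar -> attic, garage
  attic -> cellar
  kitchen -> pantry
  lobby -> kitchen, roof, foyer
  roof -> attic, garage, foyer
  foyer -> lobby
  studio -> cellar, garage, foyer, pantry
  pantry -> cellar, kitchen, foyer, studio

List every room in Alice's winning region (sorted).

A0 = {garage}
A1: add {cellar} — cellar (Alice) has cellar→garage.
A2: add {attic} — attic (Alice) has attic→cellar.
A3 = A2; e.g. kitchen (Alice) has no edge into A2. Fixed point.
Alice's winning region = {attic, cellar, garage}.

attic, cellar, garage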